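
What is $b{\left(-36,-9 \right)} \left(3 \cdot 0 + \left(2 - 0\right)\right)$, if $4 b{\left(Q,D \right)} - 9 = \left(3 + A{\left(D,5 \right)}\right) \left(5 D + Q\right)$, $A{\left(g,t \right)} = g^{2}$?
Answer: $- \frac{6795}{2} \approx -3397.5$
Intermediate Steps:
$b{\left(Q,D \right)} = \frac{9}{4} + \frac{\left(3 + D^{2}\right) \left(Q + 5 D\right)}{4}$ ($b{\left(Q,D \right)} = \frac{9}{4} + \frac{\left(3 + D^{2}\right) \left(5 D + Q\right)}{4} = \frac{9}{4} + \frac{\left(3 + D^{2}\right) \left(Q + 5 D\right)}{4}$)
$b{\left(-36,-9 \right)} \left(3 \cdot 0 + \left(2 - 0\right)\right) = \left(\frac{9}{4} + \frac{3}{4} \left(-36\right) + \frac{5 \left(-9\right)^{3}}{4} + \frac{15}{4} \left(-9\right) + \frac{1}{4} \left(-36\right) \left(-9\right)^{2}\right) \left(3 \cdot 0 + \left(2 - 0\right)\right) = \left(\frac{9}{4} - 27 + \frac{5}{4} \left(-729\right) - \frac{135}{4} + \frac{1}{4} \left(-36\right) 81\right) \left(0 + \left(2 + 0\right)\right) = \left(\frac{9}{4} - 27 - \frac{3645}{4} - \frac{135}{4} - 729\right) \left(0 + 2\right) = \left(- \frac{6795}{4}\right) 2 = - \frac{6795}{2}$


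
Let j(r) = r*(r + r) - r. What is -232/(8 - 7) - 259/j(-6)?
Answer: -18355/78 ≈ -235.32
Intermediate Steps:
j(r) = -r + 2*r² (j(r) = r*(2*r) - r = 2*r² - r = -r + 2*r²)
-232/(8 - 7) - 259/j(-6) = -232/(8 - 7) - 259*(-1/(6*(-1 + 2*(-6)))) = -232/1 - 259*(-1/(6*(-1 - 12))) = -232/1 - 259/((-6*(-13))) = -232*1 - 259/78 = -232 - 259*1/78 = -232 - 259/78 = -18355/78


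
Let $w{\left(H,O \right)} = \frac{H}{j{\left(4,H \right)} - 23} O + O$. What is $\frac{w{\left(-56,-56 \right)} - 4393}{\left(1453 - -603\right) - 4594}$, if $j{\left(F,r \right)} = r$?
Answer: $\frac{354607}{200502} \approx 1.7686$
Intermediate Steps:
$w{\left(H,O \right)} = O + \frac{H O}{-23 + H}$ ($w{\left(H,O \right)} = \frac{H}{H - 23} O + O = \frac{H}{-23 + H} O + O = \frac{H O}{-23 + H} + O = O + \frac{H O}{-23 + H}$)
$\frac{w{\left(-56,-56 \right)} - 4393}{\left(1453 - -603\right) - 4594} = \frac{- \frac{56 \left(-23 + 2 \left(-56\right)\right)}{-23 - 56} - 4393}{\left(1453 - -603\right) - 4594} = \frac{- \frac{56 \left(-23 - 112\right)}{-79} - 4393}{\left(1453 + 603\right) - 4594} = \frac{\left(-56\right) \left(- \frac{1}{79}\right) \left(-135\right) - 4393}{2056 - 4594} = \frac{- \frac{7560}{79} - 4393}{-2538} = \left(- \frac{354607}{79}\right) \left(- \frac{1}{2538}\right) = \frac{354607}{200502}$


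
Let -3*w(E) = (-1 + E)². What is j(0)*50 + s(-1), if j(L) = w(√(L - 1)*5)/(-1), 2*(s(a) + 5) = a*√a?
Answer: -405 - 1003*I/6 ≈ -405.0 - 167.17*I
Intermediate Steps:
w(E) = -(-1 + E)²/3
s(a) = -5 + a^(3/2)/2 (s(a) = -5 + (a*√a)/2 = -5 + a^(3/2)/2)
j(L) = (-1 + 5*√(-1 + L))²/3 (j(L) = -(-1 + √(L - 1)*5)²/3/(-1) = -(-1 + √(-1 + L)*5)²/3*(-1) = -(-1 + 5*√(-1 + L))²/3*(-1) = (-1 + 5*√(-1 + L))²/3)
j(0)*50 + s(-1) = ((-1 + 5*√(-1 + 0))²/3)*50 + (-5 + (-1)^(3/2)/2) = ((-1 + 5*√(-1))²/3)*50 + (-5 + (-I)/2) = ((-1 + 5*I)²/3)*50 + (-5 - I/2) = 50*(-1 + 5*I)²/3 + (-5 - I/2) = -5 - I/2 + 50*(-1 + 5*I)²/3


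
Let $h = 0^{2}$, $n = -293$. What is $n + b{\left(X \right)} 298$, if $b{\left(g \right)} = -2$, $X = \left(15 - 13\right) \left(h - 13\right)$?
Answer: $-889$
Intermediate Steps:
$h = 0$
$X = -26$ ($X = \left(15 - 13\right) \left(0 - 13\right) = 2 \left(-13\right) = -26$)
$n + b{\left(X \right)} 298 = -293 - 596 = -889$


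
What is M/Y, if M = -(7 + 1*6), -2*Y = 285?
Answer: 26/285 ≈ 0.091228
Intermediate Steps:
Y = -285/2 (Y = -1/2*285 = -285/2 ≈ -142.50)
M = -13 (M = -(7 + 6) = -1*13 = -13)
M/Y = -13/(-285/2) = -13*(-2/285) = 26/285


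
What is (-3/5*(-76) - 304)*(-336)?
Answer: 434112/5 ≈ 86822.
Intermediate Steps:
(-3/5*(-76) - 304)*(-336) = (-3*⅕*(-76) - 304)*(-336) = (-⅗*(-76) - 304)*(-336) = (228/5 - 304)*(-336) = -1292/5*(-336) = 434112/5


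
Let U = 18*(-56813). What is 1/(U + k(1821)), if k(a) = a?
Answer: -1/1020813 ≈ -9.7961e-7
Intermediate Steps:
U = -1022634
1/(U + k(1821)) = 1/(-1022634 + 1821) = 1/(-1020813) = -1/1020813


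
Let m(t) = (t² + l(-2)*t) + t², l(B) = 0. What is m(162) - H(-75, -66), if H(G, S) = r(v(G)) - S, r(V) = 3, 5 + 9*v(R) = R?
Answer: 52419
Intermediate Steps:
v(R) = -5/9 + R/9
m(t) = 2*t² (m(t) = (t² + 0*t) + t² = (t² + 0) + t² = t² + t² = 2*t²)
H(G, S) = 3 - S
m(162) - H(-75, -66) = 2*162² - (3 - 1*(-66)) = 2*26244 - (3 + 66) = 52488 - 1*69 = 52488 - 69 = 52419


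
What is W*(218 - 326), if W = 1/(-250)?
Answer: 54/125 ≈ 0.43200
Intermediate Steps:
W = -1/250 ≈ -0.0040000
W*(218 - 326) = -(218 - 326)/250 = -1/250*(-108) = 54/125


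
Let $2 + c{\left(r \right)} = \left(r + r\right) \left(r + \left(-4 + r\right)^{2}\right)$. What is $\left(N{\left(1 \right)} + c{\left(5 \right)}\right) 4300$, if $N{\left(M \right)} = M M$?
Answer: $253700$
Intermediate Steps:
$N{\left(M \right)} = M^{2}$
$c{\left(r \right)} = -2 + 2 r \left(r + \left(-4 + r\right)^{2}\right)$ ($c{\left(r \right)} = -2 + \left(r + r\right) \left(r + \left(-4 + r\right)^{2}\right) = -2 + 2 r \left(r + \left(-4 + r\right)^{2}\right)$)
$\left(N{\left(1 \right)} + c{\left(5 \right)}\right) 4300 = \left(1^{2} + \left(-2 + 2 \cdot 5^{2} + 2 \cdot 5 \left(-4 + 5\right)^{2}\right)\right) 4300 = \left(1 + \left(-2 + 2 \cdot 25 + 2 \cdot 5 \cdot 1^{2}\right)\right) 4300 = \left(1 + \left(-2 + 50 + 2 \cdot 5 \cdot 1\right)\right) 4300 = \left(1 + \left(-2 + 50 + 10\right)\right) 4300 = \left(1 + 58\right) 4300 = 59 \cdot 4300 = 253700$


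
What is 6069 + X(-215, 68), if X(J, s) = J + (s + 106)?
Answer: 6028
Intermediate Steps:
X(J, s) = 106 + J + s (X(J, s) = J + (106 + s) = 106 + J + s)
6069 + X(-215, 68) = 6069 + (106 - 215 + 68) = 6069 - 41 = 6028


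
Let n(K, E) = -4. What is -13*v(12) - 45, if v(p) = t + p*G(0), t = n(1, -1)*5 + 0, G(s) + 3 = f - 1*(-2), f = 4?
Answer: -253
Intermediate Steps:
G(s) = 3 (G(s) = -3 + (4 - 1*(-2)) = -3 + (4 + 2) = -3 + 6 = 3)
t = -20 (t = -4*5 + 0 = -20 + 0 = -20)
v(p) = -20 + 3*p (v(p) = -20 + p*3 = -20 + 3*p)
-13*v(12) - 45 = -13*(-20 + 3*12) - 45 = -13*(-20 + 36) - 45 = -13*16 - 45 = -208 - 45 = -253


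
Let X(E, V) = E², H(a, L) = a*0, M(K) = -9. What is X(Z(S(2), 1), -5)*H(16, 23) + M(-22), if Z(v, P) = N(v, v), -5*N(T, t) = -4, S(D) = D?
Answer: -9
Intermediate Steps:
N(T, t) = ⅘ (N(T, t) = -⅕*(-4) = ⅘)
Z(v, P) = ⅘
H(a, L) = 0
X(Z(S(2), 1), -5)*H(16, 23) + M(-22) = (⅘)²*0 - 9 = (16/25)*0 - 9 = 0 - 9 = -9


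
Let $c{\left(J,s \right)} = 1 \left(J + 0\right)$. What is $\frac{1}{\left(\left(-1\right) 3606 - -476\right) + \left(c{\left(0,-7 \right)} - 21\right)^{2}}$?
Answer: $- \frac{1}{2689} \approx -0.00037189$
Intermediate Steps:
$c{\left(J,s \right)} = J$ ($c{\left(J,s \right)} = 1 J = J$)
$\frac{1}{\left(\left(-1\right) 3606 - -476\right) + \left(c{\left(0,-7 \right)} - 21\right)^{2}} = \frac{1}{\left(\left(-1\right) 3606 - -476\right) + \left(0 - 21\right)^{2}} = \frac{1}{\left(-3606 + 476\right) + \left(-21\right)^{2}} = \frac{1}{-3130 + 441} = \frac{1}{-2689} = - \frac{1}{2689}$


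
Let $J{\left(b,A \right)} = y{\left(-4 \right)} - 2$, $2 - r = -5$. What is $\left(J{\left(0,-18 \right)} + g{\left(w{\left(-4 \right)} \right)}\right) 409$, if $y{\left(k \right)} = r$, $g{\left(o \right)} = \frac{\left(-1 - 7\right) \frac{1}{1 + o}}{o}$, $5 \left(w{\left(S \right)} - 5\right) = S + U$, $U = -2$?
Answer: $\frac{106340}{57} \approx 1865.6$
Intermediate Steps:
$r = 7$ ($r = 2 - -5 = 2 + 5 = 7$)
$w{\left(S \right)} = \frac{23}{5} + \frac{S}{5}$ ($w{\left(S \right)} = 5 + \frac{S - 2}{5} = 5 + \frac{-2 + S}{5} = 5 + \left(- \frac{2}{5} + \frac{S}{5}\right) = \frac{23}{5} + \frac{S}{5}$)
$g{\left(o \right)} = - \frac{8}{o \left(1 + o\right)}$ ($g{\left(o \right)} = \frac{\left(-8\right) \frac{1}{1 + o}}{o} = - \frac{8}{o \left(1 + o\right)}$)
$y{\left(k \right)} = 7$
$J{\left(b,A \right)} = 5$ ($J{\left(b,A \right)} = 7 - 2 = 5$)
$\left(J{\left(0,-18 \right)} + g{\left(w{\left(-4 \right)} \right)}\right) 409 = \left(5 - \frac{8}{\left(\frac{23}{5} + \frac{1}{5} \left(-4\right)\right) \left(1 + \left(\frac{23}{5} + \frac{1}{5} \left(-4\right)\right)\right)}\right) 409 = \left(5 - \frac{8}{\left(\frac{23}{5} - \frac{4}{5}\right) \left(1 + \left(\frac{23}{5} - \frac{4}{5}\right)\right)}\right) 409 = \left(5 - \frac{8}{\frac{19}{5} \left(1 + \frac{19}{5}\right)}\right) 409 = \left(5 - \frac{40}{19 \cdot \frac{24}{5}}\right) 409 = \left(5 - \frac{40}{19} \cdot \frac{5}{24}\right) 409 = \left(5 - \frac{25}{57}\right) 409 = \frac{260}{57} \cdot 409 = \frac{106340}{57}$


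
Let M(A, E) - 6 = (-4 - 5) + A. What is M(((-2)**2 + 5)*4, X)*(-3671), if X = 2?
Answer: -121143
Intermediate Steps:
M(A, E) = -3 + A (M(A, E) = 6 + ((-4 - 5) + A) = 6 + (-9 + A) = -3 + A)
M(((-2)**2 + 5)*4, X)*(-3671) = (-3 + ((-2)**2 + 5)*4)*(-3671) = (-3 + (4 + 5)*4)*(-3671) = (-3 + 9*4)*(-3671) = (-3 + 36)*(-3671) = 33*(-3671) = -121143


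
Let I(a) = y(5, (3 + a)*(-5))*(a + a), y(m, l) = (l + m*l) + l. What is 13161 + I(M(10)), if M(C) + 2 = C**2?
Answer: -679699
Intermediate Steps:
M(C) = -2 + C**2
y(m, l) = 2*l + l*m (y(m, l) = (l + l*m) + l = 2*l + l*m)
I(a) = 2*a*(-105 - 35*a) (I(a) = (((3 + a)*(-5))*(2 + 5))*(a + a) = ((-15 - 5*a)*7)*(2*a) = (-105 - 35*a)*(2*a) = 2*a*(-105 - 35*a))
13161 + I(M(10)) = 13161 - 70*(-2 + 10**2)*(3 + (-2 + 10**2)) = 13161 - 70*(-2 + 100)*(3 + (-2 + 100)) = 13161 - 70*98*(3 + 98) = 13161 - 70*98*101 = 13161 - 692860 = -679699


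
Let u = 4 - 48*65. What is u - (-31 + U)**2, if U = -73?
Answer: -13932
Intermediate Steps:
u = -3116 (u = 4 - 3120 = -3116)
u - (-31 + U)**2 = -3116 - (-31 - 73)**2 = -3116 - 1*(-104)**2 = -3116 - 1*10816 = -3116 - 10816 = -13932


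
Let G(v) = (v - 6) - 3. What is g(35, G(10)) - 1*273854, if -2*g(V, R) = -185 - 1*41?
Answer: -273741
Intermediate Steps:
G(v) = -9 + v (G(v) = (-6 + v) - 3 = -9 + v)
g(V, R) = 113 (g(V, R) = -(-185 - 1*41)/2 = -(-185 - 41)/2 = -½*(-226) = 113)
g(35, G(10)) - 1*273854 = 113 - 1*273854 = 113 - 273854 = -273741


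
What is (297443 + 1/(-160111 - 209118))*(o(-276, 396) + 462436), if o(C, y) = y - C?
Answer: 50860642264294168/369229 ≈ 1.3775e+11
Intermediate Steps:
(297443 + 1/(-160111 - 209118))*(o(-276, 396) + 462436) = (297443 + 1/(-160111 - 209118))*((396 - 1*(-276)) + 462436) = (297443 + 1/(-369229))*((396 + 276) + 462436) = (297443 - 1/369229)*(672 + 462436) = (109824581446/369229)*463108 = 50860642264294168/369229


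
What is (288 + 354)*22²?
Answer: 310728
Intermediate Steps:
(288 + 354)*22² = 642*484 = 310728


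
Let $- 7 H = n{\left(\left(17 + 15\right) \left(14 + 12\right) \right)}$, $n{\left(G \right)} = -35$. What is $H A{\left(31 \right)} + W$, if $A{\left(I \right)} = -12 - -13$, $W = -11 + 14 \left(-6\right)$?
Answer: $-90$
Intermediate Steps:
$W = -95$ ($W = -11 - 84 = -95$)
$H = 5$ ($H = \left(- \frac{1}{7}\right) \left(-35\right) = 5$)
$A{\left(I \right)} = 1$ ($A{\left(I \right)} = -12 + 13 = 1$)
$H A{\left(31 \right)} + W = 5 \cdot 1 - 95 = 5 - 95 = -90$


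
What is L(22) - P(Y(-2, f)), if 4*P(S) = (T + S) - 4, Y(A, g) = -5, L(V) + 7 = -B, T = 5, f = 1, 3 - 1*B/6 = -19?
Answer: -138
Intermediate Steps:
B = 132 (B = 18 - 6*(-19) = 18 + 114 = 132)
L(V) = -139 (L(V) = -7 - 1*132 = -7 - 132 = -139)
P(S) = 1/4 + S/4 (P(S) = ((5 + S) - 4)/4 = (1 + S)/4 = 1/4 + S/4)
L(22) - P(Y(-2, f)) = -139 - (1/4 + (1/4)*(-5)) = -139 - (1/4 - 5/4) = -139 - 1*(-1) = -139 + 1 = -138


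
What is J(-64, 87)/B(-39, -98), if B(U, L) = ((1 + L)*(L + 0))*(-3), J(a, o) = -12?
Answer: 2/4753 ≈ 0.00042079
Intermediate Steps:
B(U, L) = -3*L*(1 + L) (B(U, L) = ((1 + L)*L)*(-3) = (L*(1 + L))*(-3) = -3*L*(1 + L))
J(-64, 87)/B(-39, -98) = -12*1/(294*(1 - 98)) = -12/((-3*(-98)*(-97))) = -12/(-28518) = -12*(-1/28518) = 2/4753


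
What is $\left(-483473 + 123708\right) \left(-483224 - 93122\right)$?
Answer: $207349118690$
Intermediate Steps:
$\left(-483473 + 123708\right) \left(-483224 - 93122\right) = \left(-359765\right) \left(-576346\right) = 207349118690$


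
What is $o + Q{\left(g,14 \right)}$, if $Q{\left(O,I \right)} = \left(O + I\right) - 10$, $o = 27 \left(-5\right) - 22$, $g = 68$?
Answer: $-85$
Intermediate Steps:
$o = -157$ ($o = -135 - 22 = -157$)
$Q{\left(O,I \right)} = -10 + I + O$ ($Q{\left(O,I \right)} = \left(I + O\right) - 10 = -10 + I + O$)
$o + Q{\left(g,14 \right)} = -157 + \left(-10 + 14 + 68\right) = -157 + 72 = -85$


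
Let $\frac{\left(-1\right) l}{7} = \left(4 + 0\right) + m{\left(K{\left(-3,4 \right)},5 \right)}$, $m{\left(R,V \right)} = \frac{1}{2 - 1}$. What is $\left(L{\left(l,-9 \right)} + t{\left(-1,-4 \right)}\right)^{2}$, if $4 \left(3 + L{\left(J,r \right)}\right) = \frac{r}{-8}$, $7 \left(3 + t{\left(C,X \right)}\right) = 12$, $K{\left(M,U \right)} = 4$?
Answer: $\frac{804609}{50176} \approx 16.036$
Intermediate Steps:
$t{\left(C,X \right)} = - \frac{9}{7}$ ($t{\left(C,X \right)} = -3 + \frac{1}{7} \cdot 12 = -3 + \frac{12}{7} = - \frac{9}{7}$)
$m{\left(R,V \right)} = 1$ ($m{\left(R,V \right)} = 1^{-1} = 1$)
$l = -35$ ($l = - 7 \left(\left(4 + 0\right) + 1\right) = - 7 \left(4 + 1\right) = \left(-7\right) 5 = -35$)
$L{\left(J,r \right)} = -3 - \frac{r}{32}$ ($L{\left(J,r \right)} = -3 + \frac{r \frac{1}{-8}}{4} = -3 + \frac{r \left(- \frac{1}{8}\right)}{4} = -3 + \frac{\left(- \frac{1}{8}\right) r}{4} = -3 - \frac{r}{32}$)
$\left(L{\left(l,-9 \right)} + t{\left(-1,-4 \right)}\right)^{2} = \left(\left(-3 - - \frac{9}{32}\right) - \frac{9}{7}\right)^{2} = \left(\left(-3 + \frac{9}{32}\right) - \frac{9}{7}\right)^{2} = \left(- \frac{87}{32} - \frac{9}{7}\right)^{2} = \left(- \frac{897}{224}\right)^{2} = \frac{804609}{50176}$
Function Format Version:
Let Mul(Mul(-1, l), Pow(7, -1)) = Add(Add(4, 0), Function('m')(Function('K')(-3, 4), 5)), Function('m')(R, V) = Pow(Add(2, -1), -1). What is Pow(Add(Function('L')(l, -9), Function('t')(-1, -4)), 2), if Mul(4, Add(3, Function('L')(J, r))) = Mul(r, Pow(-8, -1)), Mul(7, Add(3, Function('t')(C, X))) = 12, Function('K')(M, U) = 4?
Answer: Rational(804609, 50176) ≈ 16.036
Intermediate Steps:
Function('t')(C, X) = Rational(-9, 7) (Function('t')(C, X) = Add(-3, Mul(Rational(1, 7), 12)) = Add(-3, Rational(12, 7)) = Rational(-9, 7))
Function('m')(R, V) = 1 (Function('m')(R, V) = Pow(1, -1) = 1)
l = -35 (l = Mul(-7, Add(Add(4, 0), 1)) = Mul(-7, Add(4, 1)) = Mul(-7, 5) = -35)
Function('L')(J, r) = Add(-3, Mul(Rational(-1, 32), r)) (Function('L')(J, r) = Add(-3, Mul(Rational(1, 4), Mul(r, Pow(-8, -1)))) = Add(-3, Mul(Rational(1, 4), Mul(r, Rational(-1, 8)))) = Add(-3, Mul(Rational(1, 4), Mul(Rational(-1, 8), r))) = Add(-3, Mul(Rational(-1, 32), r)))
Pow(Add(Function('L')(l, -9), Function('t')(-1, -4)), 2) = Pow(Add(Add(-3, Mul(Rational(-1, 32), -9)), Rational(-9, 7)), 2) = Pow(Add(Add(-3, Rational(9, 32)), Rational(-9, 7)), 2) = Pow(Add(Rational(-87, 32), Rational(-9, 7)), 2) = Pow(Rational(-897, 224), 2) = Rational(804609, 50176)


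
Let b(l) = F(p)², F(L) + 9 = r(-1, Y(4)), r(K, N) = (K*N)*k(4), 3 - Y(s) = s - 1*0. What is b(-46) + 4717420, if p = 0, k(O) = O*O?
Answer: 4717469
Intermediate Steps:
Y(s) = 3 - s (Y(s) = 3 - (s - 1*0) = 3 - (s + 0) = 3 - s)
k(O) = O²
r(K, N) = 16*K*N (r(K, N) = (K*N)*4² = (K*N)*16 = 16*K*N)
F(L) = 7 (F(L) = -9 + 16*(-1)*(3 - 1*4) = -9 + 16*(-1)*(3 - 4) = -9 + 16*(-1)*(-1) = -9 + 16 = 7)
b(l) = 49 (b(l) = 7² = 49)
b(-46) + 4717420 = 49 + 4717420 = 4717469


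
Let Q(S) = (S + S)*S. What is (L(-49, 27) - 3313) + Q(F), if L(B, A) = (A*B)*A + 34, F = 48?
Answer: -34392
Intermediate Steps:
L(B, A) = 34 + B*A² (L(B, A) = B*A² + 34 = 34 + B*A²)
Q(S) = 2*S² (Q(S) = (2*S)*S = 2*S²)
(L(-49, 27) - 3313) + Q(F) = ((34 - 49*27²) - 3313) + 2*48² = ((34 - 49*729) - 3313) + 2*2304 = ((34 - 35721) - 3313) + 4608 = (-35687 - 3313) + 4608 = -39000 + 4608 = -34392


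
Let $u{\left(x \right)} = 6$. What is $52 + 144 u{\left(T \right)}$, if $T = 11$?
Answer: $916$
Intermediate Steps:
$52 + 144 u{\left(T \right)} = 52 + 144 \cdot 6 = 52 + 864 = 916$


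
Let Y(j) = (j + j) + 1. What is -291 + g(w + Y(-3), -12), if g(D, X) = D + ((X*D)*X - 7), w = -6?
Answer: -1893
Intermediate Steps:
Y(j) = 1 + 2*j (Y(j) = 2*j + 1 = 1 + 2*j)
g(D, X) = -7 + D + D*X**2 (g(D, X) = D + ((D*X)*X - 7) = D + (D*X**2 - 7) = D + (-7 + D*X**2) = -7 + D + D*X**2)
-291 + g(w + Y(-3), -12) = -291 + (-7 + (-6 + (1 + 2*(-3))) + (-6 + (1 + 2*(-3)))*(-12)**2) = -291 + (-7 + (-6 + (1 - 6)) + (-6 + (1 - 6))*144) = -291 + (-7 + (-6 - 5) + (-6 - 5)*144) = -291 + (-7 - 11 - 11*144) = -291 + (-7 - 11 - 1584) = -291 - 1602 = -1893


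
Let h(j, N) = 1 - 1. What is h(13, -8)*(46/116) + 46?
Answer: 46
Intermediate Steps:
h(j, N) = 0
h(13, -8)*(46/116) + 46 = 0*(46/116) + 46 = 0*(46*(1/116)) + 46 = 0*(23/58) + 46 = 0 + 46 = 46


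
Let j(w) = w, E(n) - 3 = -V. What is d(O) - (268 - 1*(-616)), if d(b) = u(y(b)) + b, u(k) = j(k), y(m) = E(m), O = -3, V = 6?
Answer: -890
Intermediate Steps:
E(n) = -3 (E(n) = 3 - 1*6 = 3 - 6 = -3)
y(m) = -3
u(k) = k
d(b) = -3 + b
d(O) - (268 - 1*(-616)) = (-3 - 3) - (268 - 1*(-616)) = -6 - (268 + 616) = -6 - 1*884 = -6 - 884 = -890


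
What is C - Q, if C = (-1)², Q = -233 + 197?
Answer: 37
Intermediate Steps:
Q = -36
C = 1
C - Q = 1 - 1*(-36) = 1 + 36 = 37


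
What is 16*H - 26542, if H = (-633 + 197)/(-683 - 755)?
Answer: -19080210/719 ≈ -26537.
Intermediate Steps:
H = 218/719 (H = -436/(-1438) = -436*(-1/1438) = 218/719 ≈ 0.30320)
16*H - 26542 = 16*(218/719) - 26542 = 3488/719 - 26542 = -19080210/719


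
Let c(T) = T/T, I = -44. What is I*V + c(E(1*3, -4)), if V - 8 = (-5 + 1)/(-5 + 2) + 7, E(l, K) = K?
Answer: -2153/3 ≈ -717.67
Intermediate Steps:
c(T) = 1
V = 49/3 (V = 8 + ((-5 + 1)/(-5 + 2) + 7) = 8 + (-4/(-3) + 7) = 8 + (-1/3*(-4) + 7) = 8 + (4/3 + 7) = 8 + 25/3 = 49/3 ≈ 16.333)
I*V + c(E(1*3, -4)) = -44*49/3 + 1 = -2156/3 + 1 = -2153/3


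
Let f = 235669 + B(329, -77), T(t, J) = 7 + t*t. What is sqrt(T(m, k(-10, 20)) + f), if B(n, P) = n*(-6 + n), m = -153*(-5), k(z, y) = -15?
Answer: 8*sqrt(14487) ≈ 962.90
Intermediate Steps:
m = 765
T(t, J) = 7 + t**2
f = 341936 (f = 235669 + 329*(-6 + 329) = 235669 + 329*323 = 235669 + 106267 = 341936)
sqrt(T(m, k(-10, 20)) + f) = sqrt((7 + 765**2) + 341936) = sqrt((7 + 585225) + 341936) = sqrt(585232 + 341936) = sqrt(927168) = 8*sqrt(14487)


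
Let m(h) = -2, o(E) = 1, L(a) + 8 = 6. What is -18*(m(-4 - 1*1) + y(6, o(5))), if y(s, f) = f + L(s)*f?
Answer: 54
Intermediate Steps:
L(a) = -2 (L(a) = -8 + 6 = -2)
y(s, f) = -f (y(s, f) = f - 2*f = -f)
-18*(m(-4 - 1*1) + y(6, o(5))) = -18*(-2 - 1*1) = -18*(-2 - 1) = -18*(-3) = 54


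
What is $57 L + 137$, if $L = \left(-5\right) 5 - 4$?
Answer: $-1516$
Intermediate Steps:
$L = -29$ ($L = -25 - 4 = -29$)
$57 L + 137 = 57 \left(-29\right) + 137 = -1653 + 137 = -1516$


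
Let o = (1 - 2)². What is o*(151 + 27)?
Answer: 178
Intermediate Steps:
o = 1 (o = (-1)² = 1)
o*(151 + 27) = 1*(151 + 27) = 1*178 = 178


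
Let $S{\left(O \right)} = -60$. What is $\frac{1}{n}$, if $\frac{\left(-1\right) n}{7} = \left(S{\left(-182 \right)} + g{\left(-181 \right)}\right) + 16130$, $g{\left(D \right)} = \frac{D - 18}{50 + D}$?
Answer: $- \frac{131}{14737583} \approx -8.8888 \cdot 10^{-6}$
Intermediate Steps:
$g{\left(D \right)} = \frac{-18 + D}{50 + D}$
$n = - \frac{14737583}{131}$ ($n = - 7 \left(\left(-60 + \frac{-18 - 181}{50 - 181}\right) + 16130\right) = - 7 \left(\left(-60 + \frac{1}{-131} \left(-199\right)\right) + 16130\right) = - 7 \left(\left(-60 - - \frac{199}{131}\right) + 16130\right) = - 7 \left(\left(-60 + \frac{199}{131}\right) + 16130\right) = - 7 \left(- \frac{7661}{131} + 16130\right) = \left(-7\right) \frac{2105369}{131} = - \frac{14737583}{131} \approx -1.125 \cdot 10^{5}$)
$\frac{1}{n} = \frac{1}{- \frac{14737583}{131}} = - \frac{131}{14737583}$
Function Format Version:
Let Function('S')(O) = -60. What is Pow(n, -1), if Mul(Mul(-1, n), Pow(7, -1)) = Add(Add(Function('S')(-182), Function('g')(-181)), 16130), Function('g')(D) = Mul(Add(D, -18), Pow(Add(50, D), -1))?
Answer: Rational(-131, 14737583) ≈ -8.8888e-6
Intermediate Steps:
Function('g')(D) = Mul(Pow(Add(50, D), -1), Add(-18, D)) (Function('g')(D) = Mul(Add(-18, D), Pow(Add(50, D), -1)) = Mul(Pow(Add(50, D), -1), Add(-18, D)))
n = Rational(-14737583, 131) (n = Mul(-7, Add(Add(-60, Mul(Pow(Add(50, -181), -1), Add(-18, -181))), 16130)) = Mul(-7, Add(Add(-60, Mul(Pow(-131, -1), -199)), 16130)) = Mul(-7, Add(Add(-60, Mul(Rational(-1, 131), -199)), 16130)) = Mul(-7, Add(Add(-60, Rational(199, 131)), 16130)) = Mul(-7, Add(Rational(-7661, 131), 16130)) = Mul(-7, Rational(2105369, 131)) = Rational(-14737583, 131) ≈ -1.1250e+5)
Pow(n, -1) = Pow(Rational(-14737583, 131), -1) = Rational(-131, 14737583)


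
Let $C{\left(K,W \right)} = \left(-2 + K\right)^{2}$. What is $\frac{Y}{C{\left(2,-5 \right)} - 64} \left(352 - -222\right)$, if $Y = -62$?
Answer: $\frac{8897}{16} \approx 556.06$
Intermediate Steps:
$\frac{Y}{C{\left(2,-5 \right)} - 64} \left(352 - -222\right) = - \frac{62}{\left(-2 + 2\right)^{2} - 64} \left(352 - -222\right) = - \frac{62}{0^{2} - 64} \left(352 + 222\right) = - \frac{62}{0 - 64} \cdot 574 = - \frac{62}{-64} \cdot 574 = \left(-62\right) \left(- \frac{1}{64}\right) 574 = \frac{31}{32} \cdot 574 = \frac{8897}{16}$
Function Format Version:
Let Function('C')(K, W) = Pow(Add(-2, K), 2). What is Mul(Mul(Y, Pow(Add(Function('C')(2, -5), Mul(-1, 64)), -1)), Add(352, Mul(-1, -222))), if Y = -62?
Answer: Rational(8897, 16) ≈ 556.06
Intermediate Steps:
Mul(Mul(Y, Pow(Add(Function('C')(2, -5), Mul(-1, 64)), -1)), Add(352, Mul(-1, -222))) = Mul(Mul(-62, Pow(Add(Pow(Add(-2, 2), 2), Mul(-1, 64)), -1)), Add(352, Mul(-1, -222))) = Mul(Mul(-62, Pow(Add(Pow(0, 2), -64), -1)), Add(352, 222)) = Mul(Mul(-62, Pow(Add(0, -64), -1)), 574) = Mul(Mul(-62, Pow(-64, -1)), 574) = Mul(Mul(-62, Rational(-1, 64)), 574) = Mul(Rational(31, 32), 574) = Rational(8897, 16)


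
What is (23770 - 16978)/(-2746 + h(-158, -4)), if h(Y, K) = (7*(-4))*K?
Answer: -1132/439 ≈ -2.5786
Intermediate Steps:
h(Y, K) = -28*K
(23770 - 16978)/(-2746 + h(-158, -4)) = (23770 - 16978)/(-2746 - 28*(-4)) = 6792/(-2746 + 112) = 6792/(-2634) = 6792*(-1/2634) = -1132/439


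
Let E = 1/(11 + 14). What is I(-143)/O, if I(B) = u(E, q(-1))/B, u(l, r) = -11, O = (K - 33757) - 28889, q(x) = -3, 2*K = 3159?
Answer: -2/1587729 ≈ -1.2597e-6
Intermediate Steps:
K = 3159/2 (K = (1/2)*3159 = 3159/2 ≈ 1579.5)
E = 1/25 ≈ 0.040000
O = -122133/2 (O = (3159/2 - 33757) - 28889 = -64355/2 - 28889 = -122133/2 ≈ -61067.)
I(B) = -11/B
I(-143)/O = (-11/(-143))/(-122133/2) = -11*(-1/143)*(-2/122133) = (1/13)*(-2/122133) = -2/1587729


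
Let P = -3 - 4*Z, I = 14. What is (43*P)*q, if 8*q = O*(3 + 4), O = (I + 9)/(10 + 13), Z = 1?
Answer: -2107/8 ≈ -263.38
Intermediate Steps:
P = -7 (P = -3 - 4*1 = -3 - 4 = -7)
O = 1 (O = (14 + 9)/(10 + 13) = 23/23 = 23*(1/23) = 1)
q = 7/8 (q = (1*(3 + 4))/8 = (1*7)/8 = (⅛)*7 = 7/8 ≈ 0.87500)
(43*P)*q = (43*(-7))*(7/8) = -301*7/8 = -2107/8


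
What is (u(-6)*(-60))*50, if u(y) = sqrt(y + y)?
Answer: -6000*I*sqrt(3) ≈ -10392.0*I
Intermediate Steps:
u(y) = sqrt(2)*sqrt(y) (u(y) = sqrt(2*y) = sqrt(2)*sqrt(y))
(u(-6)*(-60))*50 = ((sqrt(2)*sqrt(-6))*(-60))*50 = ((sqrt(2)*(I*sqrt(6)))*(-60))*50 = ((2*I*sqrt(3))*(-60))*50 = -120*I*sqrt(3)*50 = -6000*I*sqrt(3)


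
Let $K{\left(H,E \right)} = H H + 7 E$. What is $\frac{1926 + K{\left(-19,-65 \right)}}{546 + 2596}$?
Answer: $\frac{916}{1571} \approx 0.58307$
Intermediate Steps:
$K{\left(H,E \right)} = H^{2} + 7 E$
$\frac{1926 + K{\left(-19,-65 \right)}}{546 + 2596} = \frac{1926 + \left(\left(-19\right)^{2} + 7 \left(-65\right)\right)}{546 + 2596} = \frac{1926 + \left(361 - 455\right)}{3142} = \left(1926 - 94\right) \frac{1}{3142} = 1832 \cdot \frac{1}{3142} = \frac{916}{1571}$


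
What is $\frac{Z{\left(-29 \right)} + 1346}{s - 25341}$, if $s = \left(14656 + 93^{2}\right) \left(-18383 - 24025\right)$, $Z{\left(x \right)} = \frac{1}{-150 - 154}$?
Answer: $- \frac{409183}{300456509424} \approx -1.3619 \cdot 10^{-6}$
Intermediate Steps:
$Z{\left(x \right)} = - \frac{1}{304}$ ($Z{\left(x \right)} = \frac{1}{-304} = - \frac{1}{304}$)
$s = -988318440$ ($s = \left(14656 + 8649\right) \left(-42408\right) = 23305 \left(-42408\right) = -988318440$)
$\frac{Z{\left(-29 \right)} + 1346}{s - 25341} = \frac{- \frac{1}{304} + 1346}{-988318440 - 25341} = \frac{409183}{304 \left(-988343781\right)} = \frac{409183}{304} \left(- \frac{1}{988343781}\right) = - \frac{409183}{300456509424}$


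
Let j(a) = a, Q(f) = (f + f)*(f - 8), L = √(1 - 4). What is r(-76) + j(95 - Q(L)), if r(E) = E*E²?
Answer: -438875 + 16*I*√3 ≈ -4.3888e+5 + 27.713*I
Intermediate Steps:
L = I*√3 (L = √(-3) = I*√3 ≈ 1.732*I)
Q(f) = 2*f*(-8 + f) (Q(f) = (2*f)*(-8 + f) = 2*f*(-8 + f))
r(E) = E³
r(-76) + j(95 - Q(L)) = (-76)³ + (95 - 2*I*√3*(-8 + I*√3)) = -438976 + (95 - 2*I*√3*(-8 + I*√3)) = -438881 - 2*I*√3*(-8 + I*√3)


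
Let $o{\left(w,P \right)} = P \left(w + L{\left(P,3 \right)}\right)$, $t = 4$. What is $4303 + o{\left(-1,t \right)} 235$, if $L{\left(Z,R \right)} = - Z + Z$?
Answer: $3363$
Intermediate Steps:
$L{\left(Z,R \right)} = 0$
$o{\left(w,P \right)} = P w$ ($o{\left(w,P \right)} = P \left(w + 0\right) = P w$)
$4303 + o{\left(-1,t \right)} 235 = 4303 + 4 \left(-1\right) 235 = 4303 - 940 = 3363$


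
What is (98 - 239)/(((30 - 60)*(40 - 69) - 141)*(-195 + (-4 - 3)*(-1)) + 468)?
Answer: 47/45528 ≈ 0.0010323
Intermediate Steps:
(98 - 239)/(((30 - 60)*(40 - 69) - 141)*(-195 + (-4 - 3)*(-1)) + 468) = -141/((-30*(-29) - 141)*(-195 - 7*(-1)) + 468) = -141/((870 - 141)*(-195 + 7) + 468) = -141/(729*(-188) + 468) = -141/(-137052 + 468) = -141/(-136584) = -141*(-1/136584) = 47/45528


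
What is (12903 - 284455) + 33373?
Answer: -238179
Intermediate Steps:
(12903 - 284455) + 33373 = -271552 + 33373 = -238179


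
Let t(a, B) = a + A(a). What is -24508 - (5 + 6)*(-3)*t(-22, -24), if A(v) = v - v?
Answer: -25234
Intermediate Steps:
A(v) = 0
t(a, B) = a (t(a, B) = a + 0 = a)
-24508 - (5 + 6)*(-3)*t(-22, -24) = -24508 - (5 + 6)*(-3)*(-22) = -24508 - 11*(-3)*(-22) = -24508 - (-33)*(-22) = -24508 - 1*726 = -24508 - 726 = -25234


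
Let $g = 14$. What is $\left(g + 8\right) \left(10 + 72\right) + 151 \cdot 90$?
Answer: $15394$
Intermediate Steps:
$\left(g + 8\right) \left(10 + 72\right) + 151 \cdot 90 = \left(14 + 8\right) \left(10 + 72\right) + 151 \cdot 90 = 22 \cdot 82 + 13590 = 1804 + 13590 = 15394$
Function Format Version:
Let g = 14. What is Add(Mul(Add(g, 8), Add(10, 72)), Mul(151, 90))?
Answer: 15394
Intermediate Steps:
Add(Mul(Add(g, 8), Add(10, 72)), Mul(151, 90)) = Add(Mul(Add(14, 8), Add(10, 72)), Mul(151, 90)) = Add(Mul(22, 82), 13590) = Add(1804, 13590) = 15394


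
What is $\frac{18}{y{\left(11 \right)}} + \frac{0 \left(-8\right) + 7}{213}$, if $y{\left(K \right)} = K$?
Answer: $\frac{3911}{2343} \approx 1.6692$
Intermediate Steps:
$\frac{18}{y{\left(11 \right)}} + \frac{0 \left(-8\right) + 7}{213} = \frac{18}{11} + \frac{0 \left(-8\right) + 7}{213} = 18 \cdot \frac{1}{11} + \left(0 + 7\right) \frac{1}{213} = \frac{18}{11} + 7 \cdot \frac{1}{213} = \frac{18}{11} + \frac{7}{213} = \frac{3911}{2343}$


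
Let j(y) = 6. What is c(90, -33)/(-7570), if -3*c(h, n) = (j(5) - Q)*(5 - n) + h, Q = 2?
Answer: 121/11355 ≈ 0.010656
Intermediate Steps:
c(h, n) = -20/3 - h/3 + 4*n/3 (c(h, n) = -((6 - 1*2)*(5 - n) + h)/3 = -((6 - 2)*(5 - n) + h)/3 = -(4*(5 - n) + h)/3 = -((20 - 4*n) + h)/3 = -(20 + h - 4*n)/3 = -20/3 - h/3 + 4*n/3)
c(90, -33)/(-7570) = (-20/3 - 1/3*90 + (4/3)*(-33))/(-7570) = (-20/3 - 30 - 44)*(-1/7570) = -242/3*(-1/7570) = 121/11355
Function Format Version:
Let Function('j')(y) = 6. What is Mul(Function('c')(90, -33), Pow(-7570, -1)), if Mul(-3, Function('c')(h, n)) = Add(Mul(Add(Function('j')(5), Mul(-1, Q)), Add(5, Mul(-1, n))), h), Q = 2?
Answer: Rational(121, 11355) ≈ 0.010656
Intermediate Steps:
Function('c')(h, n) = Add(Rational(-20, 3), Mul(Rational(-1, 3), h), Mul(Rational(4, 3), n)) (Function('c')(h, n) = Mul(Rational(-1, 3), Add(Mul(Add(6, Mul(-1, 2)), Add(5, Mul(-1, n))), h)) = Mul(Rational(-1, 3), Add(Mul(Add(6, -2), Add(5, Mul(-1, n))), h)) = Mul(Rational(-1, 3), Add(Mul(4, Add(5, Mul(-1, n))), h)) = Mul(Rational(-1, 3), Add(Add(20, Mul(-4, n)), h)) = Mul(Rational(-1, 3), Add(20, h, Mul(-4, n))) = Add(Rational(-20, 3), Mul(Rational(-1, 3), h), Mul(Rational(4, 3), n)))
Mul(Function('c')(90, -33), Pow(-7570, -1)) = Mul(Add(Rational(-20, 3), Mul(Rational(-1, 3), 90), Mul(Rational(4, 3), -33)), Pow(-7570, -1)) = Mul(Add(Rational(-20, 3), -30, -44), Rational(-1, 7570)) = Mul(Rational(-242, 3), Rational(-1, 7570)) = Rational(121, 11355)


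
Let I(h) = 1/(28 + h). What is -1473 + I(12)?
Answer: -58919/40 ≈ -1473.0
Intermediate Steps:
-1473 + I(12) = -1473 + 1/(28 + 12) = -1473 + 1/40 = -58919/40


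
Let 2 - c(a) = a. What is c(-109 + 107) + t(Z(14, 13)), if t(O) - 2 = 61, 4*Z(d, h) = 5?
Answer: 67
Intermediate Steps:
Z(d, h) = 5/4 (Z(d, h) = (¼)*5 = 5/4)
c(a) = 2 - a
t(O) = 63 (t(O) = 2 + 61 = 63)
c(-109 + 107) + t(Z(14, 13)) = (2 - (-109 + 107)) + 63 = (2 - 1*(-2)) + 63 = (2 + 2) + 63 = 4 + 63 = 67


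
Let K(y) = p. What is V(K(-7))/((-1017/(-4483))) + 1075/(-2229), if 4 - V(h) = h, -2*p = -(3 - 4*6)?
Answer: 95866351/1511262 ≈ 63.435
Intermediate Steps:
p = -21/2 (p = -(-1)*(3 - 4*6)/2 = -(-1)*(3 - 24)/2 = -(-1)*(-21)/2 = -½*21 = -21/2 ≈ -10.500)
K(y) = -21/2
V(h) = 4 - h
V(K(-7))/((-1017/(-4483))) + 1075/(-2229) = (4 - 1*(-21/2))/((-1017/(-4483))) + 1075/(-2229) = (4 + 21/2)/((-1017*(-1/4483))) + 1075*(-1/2229) = 29/(2*(1017/4483)) - 1075/2229 = (29/2)*(4483/1017) - 1075/2229 = 130007/2034 - 1075/2229 = 95866351/1511262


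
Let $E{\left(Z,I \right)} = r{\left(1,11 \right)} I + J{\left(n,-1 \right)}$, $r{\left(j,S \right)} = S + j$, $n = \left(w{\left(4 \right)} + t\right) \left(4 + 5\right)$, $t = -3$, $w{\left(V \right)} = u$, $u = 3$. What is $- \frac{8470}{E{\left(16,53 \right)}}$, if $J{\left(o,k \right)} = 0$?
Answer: $- \frac{4235}{318} \approx -13.318$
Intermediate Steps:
$w{\left(V \right)} = 3$
$n = 0$ ($n = \left(3 - 3\right) \left(4 + 5\right) = 0 \cdot 9 = 0$)
$E{\left(Z,I \right)} = 12 I$ ($E{\left(Z,I \right)} = \left(11 + 1\right) I + 0 = 12 I + 0 = 12 I$)
$- \frac{8470}{E{\left(16,53 \right)}} = - \frac{8470}{12 \cdot 53} = - \frac{8470}{636} = \left(-8470\right) \frac{1}{636} = - \frac{4235}{318}$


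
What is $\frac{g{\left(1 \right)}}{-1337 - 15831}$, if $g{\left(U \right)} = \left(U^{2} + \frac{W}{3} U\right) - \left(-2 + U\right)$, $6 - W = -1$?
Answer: $- \frac{13}{51504} \approx -0.00025241$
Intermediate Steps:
$W = 7$ ($W = 6 - -1 = 6 + 1 = 7$)
$g{\left(U \right)} = 2 + U^{2} + \frac{4 U}{3}$ ($g{\left(U \right)} = \left(U^{2} + \frac{7}{3} U\right) - \left(-2 + U\right) = \left(U^{2} + 7 \cdot \frac{1}{3} U\right) - \left(-2 + U\right) = \left(U^{2} + \frac{7 U}{3}\right) - \left(-2 + U\right) = 2 + U^{2} + \frac{4 U}{3}$)
$\frac{g{\left(1 \right)}}{-1337 - 15831} = \frac{2 + 1^{2} + \frac{4}{3} \cdot 1}{-1337 - 15831} = \frac{2 + 1 + \frac{4}{3}}{-17168} = \frac{13}{3} \left(- \frac{1}{17168}\right) = - \frac{13}{51504}$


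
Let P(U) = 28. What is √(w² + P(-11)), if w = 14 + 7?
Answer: √469 ≈ 21.656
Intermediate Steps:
w = 21
√(w² + P(-11)) = √(21² + 28) = √(441 + 28) = √469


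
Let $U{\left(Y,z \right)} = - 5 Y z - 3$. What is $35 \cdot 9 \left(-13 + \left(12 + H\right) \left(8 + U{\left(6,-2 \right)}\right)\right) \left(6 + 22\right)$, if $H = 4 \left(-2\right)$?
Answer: $2178540$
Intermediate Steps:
$H = -8$
$U{\left(Y,z \right)} = -3 - 5 Y z$ ($U{\left(Y,z \right)} = - 5 Y z - 3 = -3 - 5 Y z$)
$35 \cdot 9 \left(-13 + \left(12 + H\right) \left(8 + U{\left(6,-2 \right)}\right)\right) \left(6 + 22\right) = 35 \cdot 9 \left(-13 + \left(12 - 8\right) \left(8 - \left(3 + 30 \left(-2\right)\right)\right)\right) \left(6 + 22\right) = 315 \left(-13 + 4 \left(8 + \left(-3 + 60\right)\right)\right) 28 = 315 \left(-13 + 4 \left(8 + 57\right)\right) 28 = 315 \left(-13 + 4 \cdot 65\right) 28 = 315 \left(-13 + 260\right) 28 = 315 \cdot 247 \cdot 28 = 315 \cdot 6916 = 2178540$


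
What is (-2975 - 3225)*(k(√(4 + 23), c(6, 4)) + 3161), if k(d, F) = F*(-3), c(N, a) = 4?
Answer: -19523800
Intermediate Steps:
k(d, F) = -3*F
(-2975 - 3225)*(k(√(4 + 23), c(6, 4)) + 3161) = (-2975 - 3225)*(-3*4 + 3161) = -6200*(-12 + 3161) = -6200*3149 = -19523800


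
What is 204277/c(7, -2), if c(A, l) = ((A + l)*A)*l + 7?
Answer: -204277/63 ≈ -3242.5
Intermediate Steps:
c(A, l) = 7 + A*l*(A + l) (c(A, l) = (A*(A + l))*l + 7 = A*l*(A + l) + 7 = 7 + A*l*(A + l))
204277/c(7, -2) = 204277/(7 + 7*(-2)² - 2*7²) = 204277/(7 + 7*4 - 2*49) = 204277/(7 + 28 - 98) = 204277/(-63) = 204277*(-1/63) = -204277/63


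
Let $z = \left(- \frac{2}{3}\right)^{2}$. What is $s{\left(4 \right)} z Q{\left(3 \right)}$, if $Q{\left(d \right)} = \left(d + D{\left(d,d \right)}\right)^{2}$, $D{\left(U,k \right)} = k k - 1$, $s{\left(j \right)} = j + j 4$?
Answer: $\frac{9680}{9} \approx 1075.6$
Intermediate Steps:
$s{\left(j \right)} = 5 j$ ($s{\left(j \right)} = j + 4 j = 5 j$)
$D{\left(U,k \right)} = -1 + k^{2}$ ($D{\left(U,k \right)} = k^{2} - 1 = -1 + k^{2}$)
$z = \frac{4}{9}$ ($z = \left(\left(-2\right) \frac{1}{3}\right)^{2} = \left(- \frac{2}{3}\right)^{2} = \frac{4}{9} \approx 0.44444$)
$Q{\left(d \right)} = \left(-1 + d + d^{2}\right)^{2}$ ($Q{\left(d \right)} = \left(d + \left(-1 + d^{2}\right)\right)^{2} = \left(-1 + d + d^{2}\right)^{2}$)
$s{\left(4 \right)} z Q{\left(3 \right)} = 5 \cdot 4 \cdot \frac{4}{9} \left(-1 + 3 + 3^{2}\right)^{2} = 20 \cdot \frac{4}{9} \left(-1 + 3 + 9\right)^{2} = \frac{80 \cdot 11^{2}}{9} = \frac{80}{9} \cdot 121 = \frac{9680}{9}$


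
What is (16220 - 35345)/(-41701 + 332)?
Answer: 19125/41369 ≈ 0.46230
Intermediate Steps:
(16220 - 35345)/(-41701 + 332) = -19125/(-41369) = -19125*(-1/41369) = 19125/41369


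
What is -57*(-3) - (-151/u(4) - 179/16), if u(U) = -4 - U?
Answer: 2613/16 ≈ 163.31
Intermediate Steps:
-57*(-3) - (-151/u(4) - 179/16) = -57*(-3) - (-151/(-4 - 1*4) - 179/16) = 171 - (-151/(-4 - 4) - 179*1/16) = 171 - (-151/(-8) - 179/16) = 171 - (-151*(-⅛) - 179/16) = 171 - (151/8 - 179/16) = 171 - 1*123/16 = 171 - 123/16 = 2613/16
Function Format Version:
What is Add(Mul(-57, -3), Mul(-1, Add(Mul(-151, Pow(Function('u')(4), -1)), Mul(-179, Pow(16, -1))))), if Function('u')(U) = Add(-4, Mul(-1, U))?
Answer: Rational(2613, 16) ≈ 163.31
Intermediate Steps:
Add(Mul(-57, -3), Mul(-1, Add(Mul(-151, Pow(Function('u')(4), -1)), Mul(-179, Pow(16, -1))))) = Add(Mul(-57, -3), Mul(-1, Add(Mul(-151, Pow(Add(-4, Mul(-1, 4)), -1)), Mul(-179, Pow(16, -1))))) = Add(171, Mul(-1, Add(Mul(-151, Pow(Add(-4, -4), -1)), Mul(-179, Rational(1, 16))))) = Add(171, Mul(-1, Add(Mul(-151, Pow(-8, -1)), Rational(-179, 16)))) = Add(171, Mul(-1, Add(Mul(-151, Rational(-1, 8)), Rational(-179, 16)))) = Add(171, Mul(-1, Add(Rational(151, 8), Rational(-179, 16)))) = Add(171, Mul(-1, Rational(123, 16))) = Add(171, Rational(-123, 16)) = Rational(2613, 16)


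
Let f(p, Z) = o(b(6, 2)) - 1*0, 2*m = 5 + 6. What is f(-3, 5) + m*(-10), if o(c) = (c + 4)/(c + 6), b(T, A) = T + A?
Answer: -379/7 ≈ -54.143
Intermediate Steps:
m = 11/2 (m = (5 + 6)/2 = (½)*11 = 11/2 ≈ 5.5000)
b(T, A) = A + T
o(c) = (4 + c)/(6 + c)
f(p, Z) = 6/7 (f(p, Z) = (4 + (2 + 6))/(6 + (2 + 6)) - 1*0 = (4 + 8)/(6 + 8) + 0 = 12/14 + 0 = (1/14)*12 + 0 = 6/7 + 0 = 6/7)
f(-3, 5) + m*(-10) = 6/7 + (11/2)*(-10) = 6/7 - 55 = -379/7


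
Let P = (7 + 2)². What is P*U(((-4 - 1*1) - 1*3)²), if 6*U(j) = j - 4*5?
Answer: 594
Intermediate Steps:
P = 81 (P = 9² = 81)
U(j) = -10/3 + j/6 (U(j) = (j - 4*5)/6 = (j - 20)/6 = (-20 + j)/6 = -10/3 + j/6)
P*U(((-4 - 1*1) - 1*3)²) = 81*(-10/3 + ((-4 - 1*1) - 1*3)²/6) = 81*(-10/3 + ((-4 - 1) - 3)²/6) = 81*(-10/3 + (-5 - 3)²/6) = 81*(-10/3 + (⅙)*(-8)²) = 81*(-10/3 + (⅙)*64) = 81*(-10/3 + 32/3) = 81*(22/3) = 594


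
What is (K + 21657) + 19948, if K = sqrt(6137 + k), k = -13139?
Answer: 41605 + 3*I*sqrt(778) ≈ 41605.0 + 83.678*I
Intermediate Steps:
K = 3*I*sqrt(778) (K = sqrt(6137 - 13139) = sqrt(-7002) = 3*I*sqrt(778) ≈ 83.678*I)
(K + 21657) + 19948 = (3*I*sqrt(778) + 21657) + 19948 = (21657 + 3*I*sqrt(778)) + 19948 = 41605 + 3*I*sqrt(778)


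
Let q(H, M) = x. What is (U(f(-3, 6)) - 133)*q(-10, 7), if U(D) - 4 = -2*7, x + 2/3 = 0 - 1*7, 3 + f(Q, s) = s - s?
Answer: 3289/3 ≈ 1096.3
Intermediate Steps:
f(Q, s) = -3 (f(Q, s) = -3 + (s - s) = -3 + 0 = -3)
x = -23/3 (x = -2/3 + (0 - 1*7) = -2/3 + (0 - 7) = -2/3 - 7 = -23/3 ≈ -7.6667)
U(D) = -10 (U(D) = 4 - 2*7 = 4 - 14 = -10)
q(H, M) = -23/3
(U(f(-3, 6)) - 133)*q(-10, 7) = (-10 - 133)*(-23/3) = -143*(-23/3) = 3289/3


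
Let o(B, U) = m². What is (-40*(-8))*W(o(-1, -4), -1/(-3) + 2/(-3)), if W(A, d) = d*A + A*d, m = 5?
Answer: -16000/3 ≈ -5333.3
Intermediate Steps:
o(B, U) = 25 (o(B, U) = 5² = 25)
W(A, d) = 2*A*d (W(A, d) = A*d + A*d = 2*A*d)
(-40*(-8))*W(o(-1, -4), -1/(-3) + 2/(-3)) = (-40*(-8))*(2*25*(-1/(-3) + 2/(-3))) = 320*(2*25*(-1*(-⅓) + 2*(-⅓))) = 320*(2*25*(⅓ - ⅔)) = 320*(2*25*(-⅓)) = 320*(-50/3) = -16000/3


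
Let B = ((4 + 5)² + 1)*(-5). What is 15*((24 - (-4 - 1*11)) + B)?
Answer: -5565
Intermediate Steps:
B = -410 (B = (9² + 1)*(-5) = (81 + 1)*(-5) = 82*(-5) = -410)
15*((24 - (-4 - 1*11)) + B) = 15*((24 - (-4 - 1*11)) - 410) = 15*((24 - (-4 - 11)) - 410) = 15*((24 - 1*(-15)) - 410) = 15*((24 + 15) - 410) = 15*(39 - 410) = 15*(-371) = -5565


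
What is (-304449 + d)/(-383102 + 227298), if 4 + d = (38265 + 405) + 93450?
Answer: 172333/155804 ≈ 1.1061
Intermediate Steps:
d = 132116 (d = -4 + ((38265 + 405) + 93450) = -4 + (38670 + 93450) = -4 + 132120 = 132116)
(-304449 + d)/(-383102 + 227298) = (-304449 + 132116)/(-383102 + 227298) = -172333/(-155804) = -172333*(-1/155804) = 172333/155804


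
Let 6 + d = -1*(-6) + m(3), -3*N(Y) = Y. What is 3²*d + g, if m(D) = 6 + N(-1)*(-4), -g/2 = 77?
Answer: -112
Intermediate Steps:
N(Y) = -Y/3
g = -154 (g = -2*77 = -154)
m(D) = 14/3 (m(D) = 6 - ⅓*(-1)*(-4) = 6 + (⅓)*(-4) = 6 - 4/3 = 14/3)
d = 14/3 (d = -6 + (-1*(-6) + 14/3) = -6 + (6 + 14/3) = -6 + 32/3 = 14/3 ≈ 4.6667)
3²*d + g = 3²*(14/3) - 154 = 9*(14/3) - 154 = 42 - 154 = -112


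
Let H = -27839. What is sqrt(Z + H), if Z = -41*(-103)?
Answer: 24*I*sqrt(41) ≈ 153.68*I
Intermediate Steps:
Z = 4223
sqrt(Z + H) = sqrt(4223 - 27839) = sqrt(-23616) = 24*I*sqrt(41)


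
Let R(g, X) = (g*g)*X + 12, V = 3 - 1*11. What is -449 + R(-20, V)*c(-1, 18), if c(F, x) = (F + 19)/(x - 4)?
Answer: -31835/7 ≈ -4547.9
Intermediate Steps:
V = -8 (V = 3 - 11 = -8)
R(g, X) = 12 + X*g² (R(g, X) = g²*X + 12 = X*g² + 12 = 12 + X*g²)
c(F, x) = (19 + F)/(-4 + x)
-449 + R(-20, V)*c(-1, 18) = -449 + (12 - 8*(-20)²)*((19 - 1)/(-4 + 18)) = -449 + (12 - 8*400)*(18/14) = -449 + (12 - 3200)*((1/14)*18) = -449 - 3188*9/7 = -449 - 28692/7 = -31835/7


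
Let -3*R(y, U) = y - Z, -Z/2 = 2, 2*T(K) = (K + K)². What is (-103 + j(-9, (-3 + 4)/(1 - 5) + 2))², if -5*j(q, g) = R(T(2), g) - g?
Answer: 4149369/400 ≈ 10373.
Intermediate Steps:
T(K) = 2*K² (T(K) = (K + K)²/2 = (2*K)²/2 = (4*K²)/2 = 2*K²)
Z = -4 (Z = -2*2 = -4)
R(y, U) = -4/3 - y/3 (R(y, U) = -(y - 1*(-4))/3 = -(y + 4)/3 = -(4 + y)/3 = -4/3 - y/3)
j(q, g) = ⅘ + g/5 (j(q, g) = -((-4/3 - 2*2²/3) - g)/5 = -((-4/3 - 2*4/3) - g)/5 = -((-4/3 - ⅓*8) - g)/5 = -((-4/3 - 8/3) - g)/5 = -(-4 - g)/5 = ⅘ + g/5)
(-103 + j(-9, (-3 + 4)/(1 - 5) + 2))² = (-103 + (⅘ + ((-3 + 4)/(1 - 5) + 2)/5))² = (-103 + (⅘ + (1/(-4) + 2)/5))² = (-103 + (⅘ + (1*(-¼) + 2)/5))² = (-103 + (⅘ + (-¼ + 2)/5))² = (-103 + (⅘ + (⅕)*(7/4)))² = (-103 + (⅘ + 7/20))² = (-103 + 23/20)² = (-2037/20)² = 4149369/400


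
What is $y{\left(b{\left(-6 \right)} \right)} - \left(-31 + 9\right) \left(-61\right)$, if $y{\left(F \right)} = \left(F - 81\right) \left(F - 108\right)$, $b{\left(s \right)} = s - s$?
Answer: $7406$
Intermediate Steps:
$b{\left(s \right)} = 0$
$y{\left(F \right)} = \left(-108 + F\right) \left(-81 + F\right)$ ($y{\left(F \right)} = \left(F - 81\right) \left(-108 + F\right) = \left(-81 + F\right) \left(-108 + F\right) = \left(-108 + F\right) \left(-81 + F\right)$)
$y{\left(b{\left(-6 \right)} \right)} - \left(-31 + 9\right) \left(-61\right) = \left(8748 + 0^{2} - 0\right) - \left(-31 + 9\right) \left(-61\right) = \left(8748 + 0 + 0\right) - \left(-22\right) \left(-61\right) = 8748 - 1342 = 7406$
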